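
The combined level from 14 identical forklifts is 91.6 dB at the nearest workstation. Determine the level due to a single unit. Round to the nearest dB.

80 dB

14 equal contributions raise the level by 10·log₁₀ 14 = 11.461 dB, so each unit alone gives 91.6 − 11.461.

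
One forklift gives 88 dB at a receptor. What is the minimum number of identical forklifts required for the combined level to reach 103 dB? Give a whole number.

32

The shortfall is 103 − 88 = 15.0 dB, and N units add 10·log₁₀ N, so need 10·log₁₀ N ≥ 15.0.
N ≥ 10^(15.0/10) = 31.623, so N = 32.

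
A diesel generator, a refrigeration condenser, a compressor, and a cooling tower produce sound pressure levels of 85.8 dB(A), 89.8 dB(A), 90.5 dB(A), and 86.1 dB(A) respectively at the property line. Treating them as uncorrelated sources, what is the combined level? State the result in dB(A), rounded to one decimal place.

94.6 dB(A)

Incoherent sources combine by intensity addition: L_total = 10·log₁₀(Σ 10^(L_i/10)).
Σ 10^(L/10) = 10^(85.8/10) + 10^(89.8/10) + 10^(90.5/10) + 10^(86.1/10) = 2.865e+09.
L_total = 10·log₁₀(2.865e+09) = 94.57 dB(A).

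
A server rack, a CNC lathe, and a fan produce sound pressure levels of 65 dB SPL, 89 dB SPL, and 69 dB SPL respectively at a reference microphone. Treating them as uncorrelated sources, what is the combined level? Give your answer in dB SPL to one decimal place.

Incoherent sources combine by intensity addition: L_total = 10·log₁₀(Σ 10^(L_i/10)).
Σ 10^(L/10) = 10^(65/10) + 10^(89/10) + 10^(69/10) = 8.054e+08.
L_total = 10·log₁₀(8.054e+08) = 89.06 dB SPL.

89.1 dB SPL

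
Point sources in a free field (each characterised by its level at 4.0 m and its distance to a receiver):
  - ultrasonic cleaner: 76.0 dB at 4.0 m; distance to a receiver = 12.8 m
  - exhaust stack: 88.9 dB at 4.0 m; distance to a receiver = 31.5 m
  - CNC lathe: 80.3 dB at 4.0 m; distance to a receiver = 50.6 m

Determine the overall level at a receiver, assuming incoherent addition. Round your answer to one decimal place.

72.3 dB

Propagate each source to the receiver with L = L_ref − 20·log₁₀(r/r_ref), then add intensities.
ultrasonic cleaner: 76.0 − 20·log₁₀(12.8/4.0) = 76.0 − 10.10 = 65.90 dB.
exhaust stack: 88.9 − 20·log₁₀(31.5/4.0) = 88.9 − 17.93 = 70.97 dB.
CNC lathe: 80.3 − 20·log₁₀(50.6/4.0) = 80.3 − 22.04 = 58.26 dB.
Σ 10^(L/10) = 1.707e+07 → L_total = 10·log₁₀(1.707e+07) = 72.32 dB.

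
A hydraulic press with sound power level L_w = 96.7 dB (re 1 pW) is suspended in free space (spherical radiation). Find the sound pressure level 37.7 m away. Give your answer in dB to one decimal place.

Free-field spherical radiation: L_p = L_w − 10·log₁₀(4π·r²), r = 37.7 m.
4π·r² = 1.786e+04 m², 10·log₁₀ of that is 42.519 dB.
L_p = 96.7 − 42.519 = 54.18 dB.

54.2 dB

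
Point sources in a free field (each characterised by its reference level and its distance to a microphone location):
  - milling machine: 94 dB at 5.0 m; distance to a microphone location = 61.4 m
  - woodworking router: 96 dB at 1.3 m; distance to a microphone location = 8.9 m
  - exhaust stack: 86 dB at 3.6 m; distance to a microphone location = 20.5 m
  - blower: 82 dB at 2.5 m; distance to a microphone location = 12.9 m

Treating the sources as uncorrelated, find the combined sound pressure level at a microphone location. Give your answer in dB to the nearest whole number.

Apply inverse-square spreading to bring every level to the receiver, then sum 10^(L/10).
milling machine: 94 − 20·log₁₀(61.4/5.0) = 94 − 21.78 = 72.22 dB.
woodworking router: 96 − 20·log₁₀(8.9/1.3) = 96 − 16.71 = 79.29 dB.
exhaust stack: 86 − 20·log₁₀(20.5/3.6) = 86 − 15.11 = 70.89 dB.
blower: 82 − 20·log₁₀(12.9/2.5) = 82 − 14.25 = 67.75 dB.
Σ 10^(L/10) = 1.198e+08 → L_total = 10·log₁₀(1.198e+08) = 80.79 dB.

81 dB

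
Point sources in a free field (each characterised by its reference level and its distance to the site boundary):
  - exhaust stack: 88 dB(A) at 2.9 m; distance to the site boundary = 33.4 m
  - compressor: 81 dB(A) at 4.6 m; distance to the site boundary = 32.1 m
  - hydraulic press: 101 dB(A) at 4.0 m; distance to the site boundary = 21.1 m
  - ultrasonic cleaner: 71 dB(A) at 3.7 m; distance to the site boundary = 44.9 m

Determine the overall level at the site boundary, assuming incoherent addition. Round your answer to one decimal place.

Propagate each source to the receiver with L = L_ref − 20·log₁₀(r/r_ref), then add intensities.
exhaust stack: 88 − 20·log₁₀(33.4/2.9) = 88 − 21.23 = 66.77 dB(A).
compressor: 81 − 20·log₁₀(32.1/4.6) = 81 − 16.87 = 64.13 dB(A).
hydraulic press: 101 − 20·log₁₀(21.1/4.0) = 101 − 14.44 = 86.56 dB(A).
ultrasonic cleaner: 71 − 20·log₁₀(44.9/3.7) = 71 − 21.68 = 49.32 dB(A).
Σ 10^(L/10) = 4.599e+08 → L_total = 10·log₁₀(4.599e+08) = 86.63 dB(A).

86.6 dB(A)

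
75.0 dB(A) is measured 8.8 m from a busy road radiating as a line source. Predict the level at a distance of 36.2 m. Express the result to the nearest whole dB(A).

69 dB(A)

Cylindrical spreading from a line source gives a 10·log₁₀(r₂/r₁) drop.
L₂ = 75.0 − 10·log₁₀(36.2/8.8) = 75.0 − 6.142 = 68.86 dB(A).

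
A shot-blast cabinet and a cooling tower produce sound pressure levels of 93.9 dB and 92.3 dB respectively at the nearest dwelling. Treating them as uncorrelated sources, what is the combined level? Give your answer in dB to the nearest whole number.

For uncorrelated sources the intensities add, so convert each level to linear form, sum, and take 10·log₁₀ of the total.
Σ 10^(L/10) = 10^(93.9/10) + 10^(92.3/10) = 4.153e+09.
L_total = 10·log₁₀(4.153e+09) = 96.18 dB.

96 dB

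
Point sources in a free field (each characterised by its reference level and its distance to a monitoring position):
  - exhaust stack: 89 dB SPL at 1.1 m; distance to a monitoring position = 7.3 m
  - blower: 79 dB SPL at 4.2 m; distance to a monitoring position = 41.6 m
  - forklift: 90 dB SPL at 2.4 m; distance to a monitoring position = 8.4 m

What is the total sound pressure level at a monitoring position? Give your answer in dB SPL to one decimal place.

80.0 dB SPL

Propagate each source to the receiver with L = L_ref − 20·log₁₀(r/r_ref), then add intensities.
exhaust stack: 89 − 20·log₁₀(7.3/1.1) = 89 − 16.44 = 72.56 dB SPL.
blower: 79 − 20·log₁₀(41.6/4.2) = 79 − 19.92 = 59.08 dB SPL.
forklift: 90 − 20·log₁₀(8.4/2.4) = 90 − 10.88 = 79.12 dB SPL.
Σ 10^(L/10) = 1.005e+08 → L_total = 10·log₁₀(1.005e+08) = 80.02 dB SPL.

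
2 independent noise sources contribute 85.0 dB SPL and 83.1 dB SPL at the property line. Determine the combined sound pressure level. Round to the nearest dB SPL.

87 dB SPL

Incoherent sources combine by intensity addition: L_total = 10·log₁₀(Σ 10^(L_i/10)).
Σ 10^(L/10) = 10^(85.0/10) + 10^(83.1/10) = 5.204e+08.
L_total = 10·log₁₀(5.204e+08) = 87.16 dB SPL.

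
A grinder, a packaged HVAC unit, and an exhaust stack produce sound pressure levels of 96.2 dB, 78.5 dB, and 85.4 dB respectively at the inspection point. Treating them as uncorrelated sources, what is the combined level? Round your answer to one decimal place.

96.6 dB

Incoherent sources combine by intensity addition: L_total = 10·log₁₀(Σ 10^(L_i/10)).
Σ 10^(L/10) = 10^(96.2/10) + 10^(78.5/10) + 10^(85.4/10) = 4.586e+09.
L_total = 10·log₁₀(4.586e+09) = 96.61 dB.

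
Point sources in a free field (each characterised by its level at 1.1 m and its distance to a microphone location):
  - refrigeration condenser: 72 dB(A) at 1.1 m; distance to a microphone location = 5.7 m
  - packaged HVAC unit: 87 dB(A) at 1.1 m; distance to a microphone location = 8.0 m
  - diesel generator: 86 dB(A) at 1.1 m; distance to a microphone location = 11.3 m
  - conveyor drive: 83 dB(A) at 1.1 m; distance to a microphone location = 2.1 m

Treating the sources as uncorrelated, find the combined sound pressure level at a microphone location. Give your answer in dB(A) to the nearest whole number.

Apply inverse-square spreading to bring every level to the receiver, then sum 10^(L/10).
refrigeration condenser: 72 − 20·log₁₀(5.7/1.1) = 72 − 14.29 = 57.71 dB(A).
packaged HVAC unit: 87 − 20·log₁₀(8.0/1.1) = 87 − 17.23 = 69.77 dB(A).
diesel generator: 86 − 20·log₁₀(11.3/1.1) = 86 − 20.23 = 65.77 dB(A).
conveyor drive: 83 − 20·log₁₀(2.1/1.1) = 83 − 5.62 = 77.38 dB(A).
Σ 10^(L/10) = 6.858e+07 → L_total = 10·log₁₀(6.858e+07) = 78.36 dB(A).

78 dB(A)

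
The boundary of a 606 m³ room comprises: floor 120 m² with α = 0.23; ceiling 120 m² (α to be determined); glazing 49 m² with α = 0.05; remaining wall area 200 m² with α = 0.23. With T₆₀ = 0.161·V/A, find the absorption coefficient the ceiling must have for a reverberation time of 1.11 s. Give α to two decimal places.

0.10

Required total absorption A = 0.161·606/1.11 = 87.90 m².
Absorption from the other surfaces = 120·0.23 + 49·0.05 + 200·0.23 = 76.05 m², so the ceiling must supply 11.85 m² over 120 m².
α = 11.85/120 = 0.099.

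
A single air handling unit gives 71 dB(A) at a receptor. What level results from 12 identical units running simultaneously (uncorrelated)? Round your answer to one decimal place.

N identical incoherent sources raise the level by 10·log₁₀ N.
L_total = 71 + 10·log₁₀(12) = 71 + 10.792 = 81.79 dB(A).

81.8 dB(A)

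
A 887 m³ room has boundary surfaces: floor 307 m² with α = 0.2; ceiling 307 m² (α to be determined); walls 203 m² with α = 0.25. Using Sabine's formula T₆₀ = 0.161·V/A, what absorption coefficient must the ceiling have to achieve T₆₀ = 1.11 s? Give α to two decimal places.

0.05

Required total absorption A = 0.161·887/1.11 = 128.65 m².
Absorption from the other surfaces = 307·0.2 + 203·0.25 = 112.15 m², so the ceiling must supply 16.50 m² over 307 m².
α = 16.50/307 = 0.054.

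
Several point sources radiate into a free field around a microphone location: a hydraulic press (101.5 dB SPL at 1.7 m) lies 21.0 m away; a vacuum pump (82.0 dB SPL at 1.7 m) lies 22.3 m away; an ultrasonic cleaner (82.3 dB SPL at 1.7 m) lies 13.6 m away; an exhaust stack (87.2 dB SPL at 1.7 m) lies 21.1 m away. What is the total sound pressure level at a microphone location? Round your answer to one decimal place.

Apply inverse-square spreading to bring every level to the receiver, then sum 10^(L/10).
hydraulic press: 101.5 − 20·log₁₀(21.0/1.7) = 101.5 − 21.84 = 79.66 dB SPL.
vacuum pump: 82.0 − 20·log₁₀(22.3/1.7) = 82.0 − 22.36 = 59.64 dB SPL.
ultrasonic cleaner: 82.3 − 20·log₁₀(13.6/1.7) = 82.3 − 18.06 = 64.24 dB SPL.
exhaust stack: 87.2 − 20·log₁₀(21.1/1.7) = 87.2 − 21.88 = 65.32 dB SPL.
Σ 10^(L/10) = 9.955e+07 → L_total = 10·log₁₀(9.955e+07) = 79.98 dB SPL.

80.0 dB SPL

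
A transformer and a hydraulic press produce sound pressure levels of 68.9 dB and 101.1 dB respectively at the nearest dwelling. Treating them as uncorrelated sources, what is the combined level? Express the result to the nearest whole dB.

For uncorrelated sources the intensities add, so convert each level to linear form, sum, and take 10·log₁₀ of the total.
Σ 10^(L/10) = 10^(68.9/10) + 10^(101.1/10) = 1.289e+10.
L_total = 10·log₁₀(1.289e+10) = 101.10 dB.

101 dB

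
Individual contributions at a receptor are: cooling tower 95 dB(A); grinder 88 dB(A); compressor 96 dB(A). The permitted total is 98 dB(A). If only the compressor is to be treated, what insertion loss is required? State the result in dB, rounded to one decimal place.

2.0 dB

The untreated sources together contribute 10^(95/10) + 10^(88/10) = 3.793e+09, i.e. 95.79 dB(A).
The limit corresponds to 10^(98/10) = 6.310e+09; subtracting the fixed part leaves 2.516e+09 for the compressor, i.e. 94.01 dB(A).
Required insertion loss = 96 − 94.01 = 1.99 dB.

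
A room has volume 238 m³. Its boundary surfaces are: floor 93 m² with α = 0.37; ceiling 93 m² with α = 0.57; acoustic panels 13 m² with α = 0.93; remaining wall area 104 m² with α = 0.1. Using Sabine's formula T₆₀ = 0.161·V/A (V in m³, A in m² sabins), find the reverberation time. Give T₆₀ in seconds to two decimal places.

A = Σ Sᵢαᵢ = 93·0.37 + 93·0.57 + 13·0.93 + 104·0.1 = 109.91 m².
T₆₀ = 0.161 × 238 / 109.91 = 0.349 s.

0.35 s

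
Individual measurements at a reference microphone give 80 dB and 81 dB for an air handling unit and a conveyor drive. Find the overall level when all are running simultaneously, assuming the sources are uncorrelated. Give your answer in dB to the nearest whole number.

For uncorrelated sources the intensities add, so convert each level to linear form, sum, and take 10·log₁₀ of the total.
Σ 10^(L/10) = 10^(80/10) + 10^(81/10) = 2.259e+08.
L_total = 10·log₁₀(2.259e+08) = 83.54 dB.

84 dB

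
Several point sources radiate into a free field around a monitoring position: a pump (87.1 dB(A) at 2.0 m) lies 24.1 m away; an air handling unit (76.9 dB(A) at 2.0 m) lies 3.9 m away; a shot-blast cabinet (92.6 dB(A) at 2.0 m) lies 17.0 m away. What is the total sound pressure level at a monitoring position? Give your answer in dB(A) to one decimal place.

76.2 dB(A)

Propagate each source to the receiver with L = L_ref − 20·log₁₀(r/r_ref), then add intensities.
pump: 87.1 − 20·log₁₀(24.1/2.0) = 87.1 − 21.62 = 65.48 dB(A).
air handling unit: 76.9 − 20·log₁₀(3.9/2.0) = 76.9 − 5.80 = 71.10 dB(A).
shot-blast cabinet: 92.6 − 20·log₁₀(17.0/2.0) = 92.6 − 18.59 = 74.01 dB(A).
Σ 10^(L/10) = 4.160e+07 → L_total = 10·log₁₀(4.160e+07) = 76.19 dB(A).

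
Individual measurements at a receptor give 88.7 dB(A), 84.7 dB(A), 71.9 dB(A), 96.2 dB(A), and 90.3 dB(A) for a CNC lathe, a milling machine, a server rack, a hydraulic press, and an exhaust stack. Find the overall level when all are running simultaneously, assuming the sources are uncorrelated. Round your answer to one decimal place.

98.0 dB(A)

Incoherent sources combine by intensity addition: L_total = 10·log₁₀(Σ 10^(L_i/10)).
Σ 10^(L/10) = 10^(88.7/10) + 10^(84.7/10) + 10^(71.9/10) + 10^(96.2/10) + 10^(90.3/10) = 6.292e+09.
L_total = 10·log₁₀(6.292e+09) = 97.99 dB(A).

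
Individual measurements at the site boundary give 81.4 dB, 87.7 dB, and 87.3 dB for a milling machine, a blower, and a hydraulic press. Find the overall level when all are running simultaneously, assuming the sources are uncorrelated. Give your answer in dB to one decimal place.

91.0 dB

Incoherent sources combine by intensity addition: L_total = 10·log₁₀(Σ 10^(L_i/10)).
Σ 10^(L/10) = 10^(81.4/10) + 10^(87.7/10) + 10^(87.3/10) = 1.264e+09.
L_total = 10·log₁₀(1.264e+09) = 91.02 dB.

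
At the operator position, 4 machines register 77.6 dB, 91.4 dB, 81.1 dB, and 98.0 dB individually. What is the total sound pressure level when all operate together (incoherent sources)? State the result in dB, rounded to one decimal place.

For uncorrelated sources the intensities add, so convert each level to linear form, sum, and take 10·log₁₀ of the total.
Σ 10^(L/10) = 10^(77.6/10) + 10^(91.4/10) + 10^(81.1/10) + 10^(98.0/10) = 7.876e+09.
L_total = 10·log₁₀(7.876e+09) = 98.96 dB.

99.0 dB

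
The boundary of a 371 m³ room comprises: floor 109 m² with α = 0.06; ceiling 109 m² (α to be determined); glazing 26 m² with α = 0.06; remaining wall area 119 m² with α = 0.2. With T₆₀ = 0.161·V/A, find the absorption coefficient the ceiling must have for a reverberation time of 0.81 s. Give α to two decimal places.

0.38

From T₆₀ = 0.161·V/A, the target T₆₀ = 0.81 s needs A = 0.161·371/0.81 = 73.74 m².
Absorption from the other surfaces = 109·0.06 + 26·0.06 + 119·0.2 = 31.90 m², so the ceiling must supply 41.84 m² over 109 m².
α = 41.84/109 = 0.384.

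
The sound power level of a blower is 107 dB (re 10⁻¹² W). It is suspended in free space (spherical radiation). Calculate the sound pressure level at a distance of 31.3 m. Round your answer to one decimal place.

Free-field spherical radiation: L_p = L_w − 10·log₁₀(4π·r²), r = 31.3 m.
4π·r² = 1.231e+04 m², 10·log₁₀ of that is 40.903 dB.
L_p = 107 − 40.903 = 66.10 dB.

66.1 dB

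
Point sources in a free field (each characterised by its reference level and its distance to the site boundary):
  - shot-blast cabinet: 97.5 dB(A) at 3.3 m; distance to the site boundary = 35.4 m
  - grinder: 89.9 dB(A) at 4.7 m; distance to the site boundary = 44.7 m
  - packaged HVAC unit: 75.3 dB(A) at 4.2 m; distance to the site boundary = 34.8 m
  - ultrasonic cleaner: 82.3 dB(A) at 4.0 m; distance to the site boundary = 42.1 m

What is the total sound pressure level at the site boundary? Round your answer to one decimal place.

77.9 dB(A)

Propagate each source to the receiver with L = L_ref − 20·log₁₀(r/r_ref), then add intensities.
shot-blast cabinet: 97.5 − 20·log₁₀(35.4/3.3) = 97.5 − 20.61 = 76.89 dB(A).
grinder: 89.9 − 20·log₁₀(44.7/4.7) = 89.9 − 19.56 = 70.34 dB(A).
packaged HVAC unit: 75.3 − 20·log₁₀(34.8/4.2) = 75.3 − 18.37 = 56.93 dB(A).
ultrasonic cleaner: 82.3 − 20·log₁₀(42.1/4.0) = 82.3 − 20.44 = 61.86 dB(A).
Σ 10^(L/10) = 6.170e+07 → L_total = 10·log₁₀(6.170e+07) = 77.90 dB(A).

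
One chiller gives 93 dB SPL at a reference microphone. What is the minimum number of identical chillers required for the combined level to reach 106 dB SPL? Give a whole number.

Need L₁ + 10·log₁₀ N ≥ 106, i.e. log₁₀ N ≥ 1.30.
N ≥ 10^(13.0/10) = 19.953, so N = 20.

20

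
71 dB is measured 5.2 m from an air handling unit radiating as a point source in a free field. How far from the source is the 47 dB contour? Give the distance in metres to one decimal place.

82.4 m

The 24.0 dB drop corresponds to a distance ratio of 10^(24.0/20) for a point source.
r₂ = 5.2·10^((71−47)/20) = 5.2·10^(24.0/20) = 82.41 m.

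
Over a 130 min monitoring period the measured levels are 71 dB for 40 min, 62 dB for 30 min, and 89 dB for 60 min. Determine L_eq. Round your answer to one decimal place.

85.7 dB

L_eq = 10·log₁₀[(1/T)·Σ tᵢ·10^(Lᵢ/10)] with T = 130 min.
Σ tᵢ·10^(Lᵢ/10) = 40·10^(71/10) + 30·10^(62/10) + 60·10^(89/10) = 4.821e+10.
L_eq = 10·log₁₀(4.821e+10/130) = 85.69 dB.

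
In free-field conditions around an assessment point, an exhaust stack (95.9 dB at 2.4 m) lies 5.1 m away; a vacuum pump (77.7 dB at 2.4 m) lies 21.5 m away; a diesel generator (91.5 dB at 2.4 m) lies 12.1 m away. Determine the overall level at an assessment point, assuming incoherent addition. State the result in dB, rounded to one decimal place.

89.6 dB

First find each source's level at the receiver (point-source: −20·log₁₀(r/r_ref)), then combine on an intensity basis.
exhaust stack: 95.9 − 20·log₁₀(5.1/2.4) = 95.9 − 6.55 = 89.35 dB.
vacuum pump: 77.7 − 20·log₁₀(21.5/2.4) = 77.7 − 19.04 = 58.66 dB.
diesel generator: 91.5 − 20·log₁₀(12.1/2.4) = 91.5 − 14.05 = 77.45 dB.
Σ 10^(L/10) = 9.179e+08 → L_total = 10·log₁₀(9.179e+08) = 89.63 dB.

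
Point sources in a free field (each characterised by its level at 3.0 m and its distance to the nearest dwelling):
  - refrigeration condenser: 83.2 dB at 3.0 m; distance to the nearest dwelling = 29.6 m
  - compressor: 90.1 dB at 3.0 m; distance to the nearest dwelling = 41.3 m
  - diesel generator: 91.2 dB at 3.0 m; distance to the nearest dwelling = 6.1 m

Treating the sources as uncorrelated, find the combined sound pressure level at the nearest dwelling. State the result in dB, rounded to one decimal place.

85.1 dB

First find each source's level at the receiver (point-source: −20·log₁₀(r/r_ref)), then combine on an intensity basis.
refrigeration condenser: 83.2 − 20·log₁₀(29.6/3.0) = 83.2 − 19.88 = 63.32 dB.
compressor: 90.1 − 20·log₁₀(41.3/3.0) = 90.1 − 22.78 = 67.32 dB.
diesel generator: 91.2 − 20·log₁₀(6.1/3.0) = 91.2 − 6.16 = 85.04 dB.
Σ 10^(L/10) = 3.264e+08 → L_total = 10·log₁₀(3.264e+08) = 85.14 dB.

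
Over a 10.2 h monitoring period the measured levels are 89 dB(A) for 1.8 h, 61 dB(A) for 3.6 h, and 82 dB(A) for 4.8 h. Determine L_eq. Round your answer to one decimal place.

83.3 dB(A)

The energy average is taken in the linear domain: L_eq = 10·log₁₀[(Σ tᵢ·10^(Lᵢ/10))/T], T = 10.2 h.
Σ tᵢ·10^(Lᵢ/10) = 1.8·10^(89/10) + 3.6·10^(61/10) + 4.8·10^(82/10) = 2.195e+09.
L_eq = 10·log₁₀(2.195e+09/10.2) = 83.33 dB(A).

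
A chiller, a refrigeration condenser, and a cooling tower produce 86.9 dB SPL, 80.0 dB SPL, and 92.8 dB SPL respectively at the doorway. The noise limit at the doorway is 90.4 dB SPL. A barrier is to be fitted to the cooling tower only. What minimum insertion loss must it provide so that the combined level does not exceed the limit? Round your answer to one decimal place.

Fixed contribution from the other sources: Σ 10^(L/10) = 10^(86.9/10) + 10^(80.0/10) = 5.898e+08 (87.71 dB SPL).
To meet 90.4 dB SPL overall, the treated cooling tower may contribute at most 10^(90.4/10) − 5.898e+08 = 5.067e+08, i.e. 87.05 dB SPL.
Required insertion loss = 92.8 − 87.05 = 5.75 dB.

5.8 dB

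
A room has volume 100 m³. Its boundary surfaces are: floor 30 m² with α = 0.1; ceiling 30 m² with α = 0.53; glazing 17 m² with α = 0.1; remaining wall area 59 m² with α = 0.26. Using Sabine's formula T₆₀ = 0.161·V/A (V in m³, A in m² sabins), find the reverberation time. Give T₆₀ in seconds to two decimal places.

0.45 s

Total absorption A = 30·0.1 + 30·0.53 + 17·0.1 + 59·0.26 = 35.94 m² sabins.
T₆₀ = 0.161 × 100 / 35.94 = 0.448 s.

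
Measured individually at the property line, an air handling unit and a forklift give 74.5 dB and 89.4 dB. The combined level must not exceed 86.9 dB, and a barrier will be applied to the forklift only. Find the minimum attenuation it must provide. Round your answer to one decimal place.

2.8 dB

The untreated sources together contribute 10^(74.5/10) = 2.818e+07, i.e. 74.50 dB.
The limit corresponds to 10^(86.9/10) = 4.898e+08; subtracting the fixed part leaves 4.616e+08 for the forklift, i.e. 86.64 dB.
So the forklift must be reduced from 89.4 to 86.64 dB: IL = 2.76 dB.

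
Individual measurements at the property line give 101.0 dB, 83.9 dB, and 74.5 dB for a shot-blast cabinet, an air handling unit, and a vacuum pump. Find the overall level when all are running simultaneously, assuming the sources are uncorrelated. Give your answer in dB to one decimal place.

101.1 dB

Incoherent sources combine by intensity addition: L_total = 10·log₁₀(Σ 10^(L_i/10)).
Σ 10^(L/10) = 10^(101.0/10) + 10^(83.9/10) + 10^(74.5/10) = 1.286e+10.
L_total = 10·log₁₀(1.286e+10) = 101.09 dB.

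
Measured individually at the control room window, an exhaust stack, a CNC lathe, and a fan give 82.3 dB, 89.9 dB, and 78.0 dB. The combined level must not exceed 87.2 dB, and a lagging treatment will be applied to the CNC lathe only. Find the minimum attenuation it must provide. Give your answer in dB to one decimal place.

Fixed contribution from the other sources: Σ 10^(L/10) = 10^(82.3/10) + 10^(78.0/10) = 2.329e+08 (83.67 dB).
The limit corresponds to 10^(87.2/10) = 5.248e+08; subtracting the fixed part leaves 2.919e+08 for the CNC lathe, i.e. 84.65 dB.
So the CNC lathe must be reduced from 89.9 to 84.65 dB: IL = 5.25 dB.

5.2 dB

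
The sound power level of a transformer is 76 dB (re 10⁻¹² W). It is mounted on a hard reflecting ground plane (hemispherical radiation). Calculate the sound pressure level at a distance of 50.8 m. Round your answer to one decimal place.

L_p = L_w − 10·log₁₀(2π·r²) with r = 50.8 m.
2π·r² = 1.621e+04 m², 10·log₁₀ of that is 42.099 dB.
L_p = 76 − 42.099 = 33.90 dB.

33.9 dB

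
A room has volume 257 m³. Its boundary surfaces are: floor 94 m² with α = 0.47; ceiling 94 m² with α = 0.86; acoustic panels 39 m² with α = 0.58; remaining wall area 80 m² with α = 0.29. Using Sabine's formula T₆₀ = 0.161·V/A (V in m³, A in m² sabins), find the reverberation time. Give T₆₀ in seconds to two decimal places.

A = Σ Sᵢαᵢ = 94·0.47 + 94·0.86 + 39·0.58 + 80·0.29 = 170.84 m².
T₆₀ = 0.161·V/A = 0.161·257/170.84 = 0.242 s.

0.24 s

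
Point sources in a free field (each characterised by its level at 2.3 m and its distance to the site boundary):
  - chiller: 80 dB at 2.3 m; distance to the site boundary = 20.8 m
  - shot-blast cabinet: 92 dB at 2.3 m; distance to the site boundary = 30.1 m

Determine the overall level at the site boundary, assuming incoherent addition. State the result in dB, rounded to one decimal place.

Propagate each source to the receiver with L = L_ref − 20·log₁₀(r/r_ref), then add intensities.
chiller: 80 − 20·log₁₀(20.8/2.3) = 80 − 19.13 = 60.87 dB.
shot-blast cabinet: 92 − 20·log₁₀(30.1/2.3) = 92 − 22.34 = 69.66 dB.
Σ 10^(L/10) = 1.048e+07 → L_total = 10·log₁₀(1.048e+07) = 70.20 dB.

70.2 dB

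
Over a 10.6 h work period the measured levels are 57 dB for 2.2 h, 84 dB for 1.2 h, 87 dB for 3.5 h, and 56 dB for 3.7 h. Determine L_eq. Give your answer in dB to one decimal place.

82.9 dB

L_eq = 10·log₁₀[(1/T)·Σ tᵢ·10^(Lᵢ/10)] with T = 10.6 h.
Σ tᵢ·10^(Lᵢ/10) = 2.2·10^(57/10) + 1.2·10^(84/10) + 3.5·10^(87/10) + 3.7·10^(56/10) = 2.058e+09.
L_eq = 10·log₁₀(2.058e+09/10.6) = 82.88 dB.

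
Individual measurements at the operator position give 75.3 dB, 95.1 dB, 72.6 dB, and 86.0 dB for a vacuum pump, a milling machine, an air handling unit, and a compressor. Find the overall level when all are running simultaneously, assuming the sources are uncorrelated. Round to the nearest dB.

Incoherent sources combine by intensity addition: L_total = 10·log₁₀(Σ 10^(L_i/10)).
Σ 10^(L/10) = 10^(75.3/10) + 10^(95.1/10) + 10^(72.6/10) + 10^(86.0/10) = 3.686e+09.
L_total = 10·log₁₀(3.686e+09) = 95.67 dB.

96 dB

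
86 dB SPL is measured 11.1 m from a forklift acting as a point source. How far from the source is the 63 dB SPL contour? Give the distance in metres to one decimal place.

The 23.0 dB drop corresponds to a distance ratio of 10^(23.0/20) for a point source.
r₂ = 11.1·10^((86−63)/20) = 11.1·10^(23.0/20) = 156.79 m.

156.8 m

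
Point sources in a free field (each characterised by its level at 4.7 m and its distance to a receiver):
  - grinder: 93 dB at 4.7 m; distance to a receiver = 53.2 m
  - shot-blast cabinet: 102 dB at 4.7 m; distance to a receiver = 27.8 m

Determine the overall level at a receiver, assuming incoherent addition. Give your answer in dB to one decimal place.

86.7 dB

Propagate each source to the receiver with L = L_ref − 20·log₁₀(r/r_ref), then add intensities.
grinder: 93 − 20·log₁₀(53.2/4.7) = 93 − 21.08 = 71.92 dB.
shot-blast cabinet: 102 − 20·log₁₀(27.8/4.7) = 102 − 15.44 = 86.56 dB.
Σ 10^(L/10) = 4.686e+08 → L_total = 10·log₁₀(4.686e+08) = 86.71 dB.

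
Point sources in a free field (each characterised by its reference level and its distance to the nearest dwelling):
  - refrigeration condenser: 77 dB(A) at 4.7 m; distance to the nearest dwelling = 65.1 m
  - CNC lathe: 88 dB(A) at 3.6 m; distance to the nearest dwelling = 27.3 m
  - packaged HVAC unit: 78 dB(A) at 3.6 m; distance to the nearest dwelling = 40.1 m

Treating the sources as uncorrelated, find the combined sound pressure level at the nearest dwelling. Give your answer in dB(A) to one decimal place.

70.7 dB(A)

Propagate each source to the receiver with L = L_ref − 20·log₁₀(r/r_ref), then add intensities.
refrigeration condenser: 77 − 20·log₁₀(65.1/4.7) = 77 − 22.83 = 54.17 dB(A).
CNC lathe: 88 − 20·log₁₀(27.3/3.6) = 88 − 17.60 = 70.40 dB(A).
packaged HVAC unit: 78 − 20·log₁₀(40.1/3.6) = 78 − 20.94 = 57.06 dB(A).
Σ 10^(L/10) = 1.174e+07 → L_total = 10·log₁₀(1.174e+07) = 70.70 dB(A).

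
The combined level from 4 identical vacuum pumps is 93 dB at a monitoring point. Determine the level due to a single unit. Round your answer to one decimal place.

87.0 dB

Dividing the total intensity by 4 lowers the level by 10·log₁₀ 4 = 6.021 dB: L₁ = 93 − 6.021.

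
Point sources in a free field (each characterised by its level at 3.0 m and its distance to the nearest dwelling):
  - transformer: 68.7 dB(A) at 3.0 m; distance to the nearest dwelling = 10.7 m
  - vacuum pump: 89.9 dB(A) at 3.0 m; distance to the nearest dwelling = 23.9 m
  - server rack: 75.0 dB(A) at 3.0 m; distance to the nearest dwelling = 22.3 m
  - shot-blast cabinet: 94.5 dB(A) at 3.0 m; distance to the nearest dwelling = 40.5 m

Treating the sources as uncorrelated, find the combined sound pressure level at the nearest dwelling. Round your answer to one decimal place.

Propagate each source to the receiver with L = L_ref − 20·log₁₀(r/r_ref), then add intensities.
transformer: 68.7 − 20·log₁₀(10.7/3.0) = 68.7 − 11.05 = 57.65 dB(A).
vacuum pump: 89.9 − 20·log₁₀(23.9/3.0) = 89.9 − 18.03 = 71.87 dB(A).
server rack: 75.0 − 20·log₁₀(22.3/3.0) = 75.0 − 17.42 = 57.58 dB(A).
shot-blast cabinet: 94.5 − 20·log₁₀(40.5/3.0) = 94.5 − 22.61 = 71.89 dB(A).
Σ 10^(L/10) = 3.202e+07 → L_total = 10·log₁₀(3.202e+07) = 75.05 dB(A).

75.1 dB(A)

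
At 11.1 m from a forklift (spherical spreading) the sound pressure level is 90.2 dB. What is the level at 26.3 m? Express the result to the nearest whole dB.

83 dB

For a point source, L₂ = L₁ − 20·log₁₀(r₂/r₁).
L₂ = 90.2 − 20·log₁₀(26.3/11.1) = 90.2 − 7.493 = 82.71 dB.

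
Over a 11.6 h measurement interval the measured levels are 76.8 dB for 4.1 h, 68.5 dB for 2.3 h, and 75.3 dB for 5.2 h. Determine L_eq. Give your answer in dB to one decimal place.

75.3 dB

Weight each interval's intensity by its duration and average over T = 11.6 h:
Σ tᵢ·10^(Lᵢ/10) = 4.1·10^(76.8/10) + 2.3·10^(68.5/10) + 5.2·10^(75.3/10) = 3.887e+08.
L_eq = 10·log₁₀(3.887e+08/11.6) = 75.25 dB.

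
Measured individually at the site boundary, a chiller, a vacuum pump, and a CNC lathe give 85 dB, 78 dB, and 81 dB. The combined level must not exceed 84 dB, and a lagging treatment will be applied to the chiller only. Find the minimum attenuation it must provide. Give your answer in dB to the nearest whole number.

Fixed contribution from the other sources: Σ 10^(L/10) = 10^(78/10) + 10^(81/10) = 1.890e+08 (82.76 dB).
To meet 84 dB overall, the treated chiller may contribute at most 10^(84/10) − 1.890e+08 = 6.220e+07, i.e. 77.94 dB.
Required insertion loss = 85 − 77.94 = 7.06 dB.

7 dB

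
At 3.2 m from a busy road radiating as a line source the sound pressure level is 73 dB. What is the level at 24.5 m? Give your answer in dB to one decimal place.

64.2 dB

Cylindrical spreading from a line source gives a 10·log₁₀(r₂/r₁) drop.
L₂ = 73 − 10·log₁₀(24.5/3.2) = 73 − 8.840 = 64.16 dB.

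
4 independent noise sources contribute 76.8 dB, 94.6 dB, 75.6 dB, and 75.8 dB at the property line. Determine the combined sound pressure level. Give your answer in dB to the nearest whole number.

95 dB

Incoherent sources combine by intensity addition: L_total = 10·log₁₀(Σ 10^(L_i/10)).
Σ 10^(L/10) = 10^(76.8/10) + 10^(94.6/10) + 10^(75.6/10) + 10^(75.8/10) = 3.006e+09.
L_total = 10·log₁₀(3.006e+09) = 94.78 dB.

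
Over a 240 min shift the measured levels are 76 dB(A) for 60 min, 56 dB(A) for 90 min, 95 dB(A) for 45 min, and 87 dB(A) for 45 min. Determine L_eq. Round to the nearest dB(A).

L_eq = 10·log₁₀[(1/T)·Σ tᵢ·10^(Lᵢ/10)] with T = 240 min.
Σ tᵢ·10^(Lᵢ/10) = 60·10^(76/10) + 90·10^(56/10) + 45·10^(95/10) + 45·10^(87/10) = 1.673e+11.
L_eq = 10·log₁₀(1.673e+11/240) = 88.43 dB(A).

88 dB(A)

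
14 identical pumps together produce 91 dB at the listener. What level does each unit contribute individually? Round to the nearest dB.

14 equal contributions raise the level by 10·log₁₀ 14 = 11.461 dB, so each unit alone gives 91 − 11.461.

80 dB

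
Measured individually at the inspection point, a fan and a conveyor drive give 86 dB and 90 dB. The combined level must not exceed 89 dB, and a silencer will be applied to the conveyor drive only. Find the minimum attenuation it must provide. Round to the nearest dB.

The untreated sources together contribute 10^(86/10) = 3.981e+08, i.e. 86.00 dB.
To meet 89 dB overall, the treated conveyor drive may contribute at most 10^(89/10) − 3.981e+08 = 3.962e+08, i.e. 85.98 dB.
So the conveyor drive must be reduced from 90 to 85.98 dB: IL = 4.02 dB.

4 dB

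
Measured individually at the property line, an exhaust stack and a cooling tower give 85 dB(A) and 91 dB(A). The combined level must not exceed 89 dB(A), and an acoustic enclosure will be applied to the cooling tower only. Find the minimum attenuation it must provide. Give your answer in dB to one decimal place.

4.2 dB

Everything except the cooling tower sums to 10^(85/10) = 3.162e+08 in linear terms, 85.00 dB(A).
To meet 89 dB(A) overall, the treated cooling tower may contribute at most 10^(89/10) − 3.162e+08 = 4.781e+08, i.e. 86.80 dB(A).
So the cooling tower must be reduced from 91 to 86.80 dB(A): IL = 4.20 dB.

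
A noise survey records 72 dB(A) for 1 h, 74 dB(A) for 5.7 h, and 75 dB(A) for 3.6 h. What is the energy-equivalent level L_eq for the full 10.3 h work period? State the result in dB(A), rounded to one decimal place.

74.2 dB(A)

Weight each interval's intensity by its duration and average over T = 10.3 h:
Σ tᵢ·10^(Lᵢ/10) = 1·10^(72/10) + 5.7·10^(74/10) + 3.6·10^(75/10) = 2.729e+08.
L_eq = 10·log₁₀(2.729e+08/10.3) = 74.23 dB(A).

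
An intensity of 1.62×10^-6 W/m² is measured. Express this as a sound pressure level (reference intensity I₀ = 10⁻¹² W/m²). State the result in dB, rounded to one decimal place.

62.1 dB

I/I₀ = 1.62×10^-6/10⁻¹² = 1.62×10^6, and L = 10·log₁₀(I/I₀).
L = 10·(0.2095 + 6) = 62.10 dB.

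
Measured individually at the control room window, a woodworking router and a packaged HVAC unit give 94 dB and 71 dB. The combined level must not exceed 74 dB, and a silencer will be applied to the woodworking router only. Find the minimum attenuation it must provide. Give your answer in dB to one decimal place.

Everything except the woodworking router sums to 10^(71/10) = 1.259e+07 in linear terms, 71.00 dB.
The limit corresponds to 10^(74/10) = 2.512e+07; subtracting the fixed part leaves 1.253e+07 for the woodworking router, i.e. 70.98 dB.
So the woodworking router must be reduced from 94 to 70.98 dB: IL = 23.02 dB.

23.0 dB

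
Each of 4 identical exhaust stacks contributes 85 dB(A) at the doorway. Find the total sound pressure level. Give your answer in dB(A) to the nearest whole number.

N identical incoherent sources raise the level by 10·log₁₀ N.
L_total = 85 + 10·log₁₀(4) = 85 + 6.021 = 91.02 dB(A).

91 dB(A)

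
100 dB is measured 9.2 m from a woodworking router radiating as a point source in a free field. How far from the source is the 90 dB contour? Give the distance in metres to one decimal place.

For a point source L₁ − L₂ = 20·log₁₀(r₂/r₁), so r₂ = r₁·10^((L₁−L₂)/20).
r₂ = 9.2·10^((100−90)/20) = 9.2·10^(10.0/20) = 29.09 m.

29.1 m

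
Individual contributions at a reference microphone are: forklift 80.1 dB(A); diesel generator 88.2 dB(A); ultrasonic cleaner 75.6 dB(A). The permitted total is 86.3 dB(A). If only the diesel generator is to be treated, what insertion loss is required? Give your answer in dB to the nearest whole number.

4 dB

The untreated sources together contribute 10^(80.1/10) + 10^(75.6/10) = 1.386e+08, i.e. 81.42 dB(A).
The limit corresponds to 10^(86.3/10) = 4.266e+08; subtracting the fixed part leaves 2.879e+08 for the diesel generator, i.e. 84.59 dB(A).
So the diesel generator must be reduced from 88.2 to 84.59 dB(A): IL = 3.61 dB.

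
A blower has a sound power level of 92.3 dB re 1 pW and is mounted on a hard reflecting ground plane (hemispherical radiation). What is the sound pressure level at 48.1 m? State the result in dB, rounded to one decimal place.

L_p = L_w − 10·log₁₀(2π·r²) with r = 48.1 m.
2π·r² = 1.454e+04 m², 10·log₁₀ of that is 41.625 dB.
L_p = 92.3 − 41.625 = 50.68 dB.

50.7 dB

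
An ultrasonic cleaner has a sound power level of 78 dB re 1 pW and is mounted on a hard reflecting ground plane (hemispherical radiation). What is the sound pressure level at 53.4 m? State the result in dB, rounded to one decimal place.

35.5 dB

The power spreads over a hemisphere of area 2π·r², so L_p = L_w − 10·log₁₀(2π·r²).
2π·r² = 1.792e+04 m², 10·log₁₀ of that is 42.533 dB.
L_p = 78 − 42.533 = 35.47 dB.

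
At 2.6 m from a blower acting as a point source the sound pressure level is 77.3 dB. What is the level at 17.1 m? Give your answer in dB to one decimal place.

60.9 dB

Point-source attenuation: ΔL = 20·log₁₀(r₂/r₁) = 20·log₁₀(17.1/2.6) = 16.360 dB.
L₂ = 77.3 − 20·log₁₀(17.1/2.6) = 77.3 − 16.360 = 60.94 dB.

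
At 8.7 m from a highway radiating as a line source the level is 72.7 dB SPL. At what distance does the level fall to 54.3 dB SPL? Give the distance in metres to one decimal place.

The 18.4 dB drop corresponds to a distance ratio of 10^(18.4/10) for a line source.
r₂ = 8.7·10^((72.7−54.3)/10) = 8.7·10^(18.4/10) = 601.89 m.

601.9 m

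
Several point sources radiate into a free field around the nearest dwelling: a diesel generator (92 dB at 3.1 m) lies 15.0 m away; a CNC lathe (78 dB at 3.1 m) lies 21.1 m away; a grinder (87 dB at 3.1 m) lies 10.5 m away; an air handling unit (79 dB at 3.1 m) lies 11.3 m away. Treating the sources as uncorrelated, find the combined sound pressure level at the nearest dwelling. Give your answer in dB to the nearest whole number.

81 dB

First find each source's level at the receiver (point-source: −20·log₁₀(r/r_ref)), then combine on an intensity basis.
diesel generator: 92 − 20·log₁₀(15.0/3.1) = 92 − 13.69 = 78.31 dB.
CNC lathe: 78 − 20·log₁₀(21.1/3.1) = 78 − 16.66 = 61.34 dB.
grinder: 87 − 20·log₁₀(10.5/3.1) = 87 − 10.60 = 76.40 dB.
air handling unit: 79 − 20·log₁₀(11.3/3.1) = 79 − 11.23 = 67.77 dB.
Σ 10^(L/10) = 1.187e+08 → L_total = 10·log₁₀(1.187e+08) = 80.75 dB.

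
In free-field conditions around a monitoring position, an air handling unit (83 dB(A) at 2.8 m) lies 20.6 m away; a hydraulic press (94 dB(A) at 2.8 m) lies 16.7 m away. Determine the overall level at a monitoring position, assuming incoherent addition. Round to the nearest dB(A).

Propagate each source to the receiver with L = L_ref − 20·log₁₀(r/r_ref), then add intensities.
air handling unit: 83 − 20·log₁₀(20.6/2.8) = 83 − 17.33 = 65.67 dB(A).
hydraulic press: 94 − 20·log₁₀(16.7/2.8) = 94 − 15.51 = 78.49 dB(A).
Σ 10^(L/10) = 7.430e+07 → L_total = 10·log₁₀(7.430e+07) = 78.71 dB(A).

79 dB(A)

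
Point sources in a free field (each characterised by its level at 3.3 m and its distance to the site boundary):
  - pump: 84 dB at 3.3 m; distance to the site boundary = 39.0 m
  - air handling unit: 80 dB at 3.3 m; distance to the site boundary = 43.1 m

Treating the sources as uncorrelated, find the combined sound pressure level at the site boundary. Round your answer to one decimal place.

63.8 dB

First find each source's level at the receiver (point-source: −20·log₁₀(r/r_ref)), then combine on an intensity basis.
pump: 84 − 20·log₁₀(39.0/3.3) = 84 − 21.45 = 62.55 dB.
air handling unit: 80 − 20·log₁₀(43.1/3.3) = 80 − 22.32 = 57.68 dB.
Σ 10^(L/10) = 2.385e+06 → L_total = 10·log₁₀(2.385e+06) = 63.77 dB.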